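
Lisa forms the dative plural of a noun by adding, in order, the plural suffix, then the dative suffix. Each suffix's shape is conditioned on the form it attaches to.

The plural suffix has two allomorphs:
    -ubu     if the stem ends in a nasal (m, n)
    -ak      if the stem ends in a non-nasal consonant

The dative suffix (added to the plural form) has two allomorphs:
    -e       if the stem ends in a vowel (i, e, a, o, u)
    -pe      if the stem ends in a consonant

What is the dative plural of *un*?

*un*: final consonant = /n/, a nasal → -ubu → *unubu*.
The final sound of the plural form *unubu* is /u/, which is a vowel, so the dative suffix is -e, giving *unubue*.

unubue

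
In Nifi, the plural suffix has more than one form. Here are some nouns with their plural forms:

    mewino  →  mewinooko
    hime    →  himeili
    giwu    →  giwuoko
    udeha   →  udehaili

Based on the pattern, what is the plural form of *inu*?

The alternation tracks the last vowel of the stem — -oko when the last vowel of the stem is a rounded vowel (*mewino*, *giwu*); -ili when the last vowel of the stem is an unrounded vowel (*hime*, *udeha*).
*inu*: last vowel = /u/, a rounded vowel → -oko → *inuoko*.

inuoko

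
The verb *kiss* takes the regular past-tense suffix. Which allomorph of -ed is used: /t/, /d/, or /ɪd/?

/t/

The stem *kiss* ends in a voiceless consonant other than /t/.
The -ed suffix is realized as /ɪd/ after /t, d/; as /t/ after other voiceless consonants; and as /d/ after other voiced sounds.
So -ed on *kiss* is pronounced /t/.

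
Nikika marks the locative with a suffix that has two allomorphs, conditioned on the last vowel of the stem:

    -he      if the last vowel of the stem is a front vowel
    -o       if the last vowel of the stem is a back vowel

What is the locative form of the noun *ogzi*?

ogzihe

*ogzi* — last vowel /i/ (a front vowel) → -he → *ogzihe*.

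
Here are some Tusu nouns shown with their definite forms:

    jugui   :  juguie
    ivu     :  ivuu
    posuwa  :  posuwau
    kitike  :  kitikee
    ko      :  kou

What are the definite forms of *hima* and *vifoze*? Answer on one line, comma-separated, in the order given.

The alternation tracks the last vowel of the stem — -e when the last vowel of the stem is a front vowel (*jugui*, *kitike*); -u when the last vowel of the stem is a back vowel (*ivu*, *posuwa*, *ko*).
*hima* — last vowel /a/ (a back vowel) → -u → *himau*.
*vifoze*: last vowel = /e/, a front vowel → -e → *vifozee*.

himau, vifozee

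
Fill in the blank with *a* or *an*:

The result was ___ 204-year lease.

a

The indefinite article is chosen by the initial *sound* of the following word, not its spelling.
The number *204* is spoken "two hundred …", beginning with /tuː/ — a consonant sound.
So the article is *a*: The result was a 204-year lease.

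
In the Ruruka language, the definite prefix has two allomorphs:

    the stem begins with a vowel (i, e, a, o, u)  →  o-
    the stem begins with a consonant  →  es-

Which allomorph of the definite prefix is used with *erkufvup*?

*erkufvup* — first sound /e/ (a vowel) → o-.

o-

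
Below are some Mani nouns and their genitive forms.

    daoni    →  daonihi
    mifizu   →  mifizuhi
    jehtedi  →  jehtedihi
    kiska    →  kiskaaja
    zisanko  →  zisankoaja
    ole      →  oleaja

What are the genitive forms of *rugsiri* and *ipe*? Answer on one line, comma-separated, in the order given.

Looking at the last vowel of each stem: -hi when the last vowel of the stem is a high vowel (*daoni*, *mifizu*, *jehtedi*); -aja when the last vowel of the stem is a non-high vowel (*kiska*, *zisanko*, *ole*).
The last vowel of *rugsiri* is /i/, which is a high vowel, so the suffix is -hi, giving *rugsirihi*.
*ipe* — last vowel /e/ (a non-high vowel) → -aja → *ipeaja*.

rugsirihi, ipeaja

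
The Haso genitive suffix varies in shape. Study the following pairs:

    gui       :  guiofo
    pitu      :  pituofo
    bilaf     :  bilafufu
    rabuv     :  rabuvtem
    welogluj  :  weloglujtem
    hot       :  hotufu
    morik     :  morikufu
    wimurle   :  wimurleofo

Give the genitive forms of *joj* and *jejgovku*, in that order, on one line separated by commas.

The pattern is voicing of the final sound: -ufu when the stem ends in a voiceless consonant (*bilaf*, *hot*, *morik*); -tem when the stem ends in a voiced consonant (*rabuv*, *welogluj*); -ofo when the stem ends in a vowel (*gui*, *pitu*, *wimurle*).
*joj* — final sound /j/ (a voiced consonant) → -tem → *jojtem*.
The final sound of *jejgovku* is /u/, which is a vowel, so the suffix is -ofo, giving *jejgovkuofo*.

jojtem, jejgovkuofo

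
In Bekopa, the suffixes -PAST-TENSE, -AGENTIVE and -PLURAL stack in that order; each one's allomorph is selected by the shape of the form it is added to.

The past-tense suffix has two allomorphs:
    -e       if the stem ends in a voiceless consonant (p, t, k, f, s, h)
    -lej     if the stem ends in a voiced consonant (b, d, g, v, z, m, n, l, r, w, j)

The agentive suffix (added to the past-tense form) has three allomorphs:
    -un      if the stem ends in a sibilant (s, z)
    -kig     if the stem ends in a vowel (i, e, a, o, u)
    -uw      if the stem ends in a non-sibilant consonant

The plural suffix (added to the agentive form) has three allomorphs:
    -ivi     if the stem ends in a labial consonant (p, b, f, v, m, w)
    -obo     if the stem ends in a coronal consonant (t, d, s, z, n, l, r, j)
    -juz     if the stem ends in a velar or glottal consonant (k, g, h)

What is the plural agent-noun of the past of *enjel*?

enjellejuwivi

The final consonant of *enjel* is /l/, which is voiced, so the past-tense suffix is -lej, giving *enjellej*.
Since the final sound of the past-tense form *enjellej* is /j/ (a non-sibilant consonant), it takes -uw, giving *enjellejuw*.
The agentive form *enjellejuw* — final consonant /w/ (labial) → -ivi → *enjellejuwivi*.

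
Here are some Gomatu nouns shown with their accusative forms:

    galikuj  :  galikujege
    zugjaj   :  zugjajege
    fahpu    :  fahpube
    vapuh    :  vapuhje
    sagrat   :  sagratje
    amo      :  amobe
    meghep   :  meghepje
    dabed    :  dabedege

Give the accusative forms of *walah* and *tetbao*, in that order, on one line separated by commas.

walahje, tetbaobe

The suffix is conditioned by the final sound: -je when the stem ends in a voiceless consonant (*vapuh*, *sagrat*, *meghep*); -ege when the stem ends in a voiced consonant (*galikuj*, *zugjaj*, *dabed*); -be when the stem ends in a vowel (*fahpu*, *amo*).
Since the final sound of *walah* is /h/ (a voiceless consonant), it takes -je, giving *walahje*.
*tetbao* — final sound /o/ (a vowel) → -be → *tetbaobe*.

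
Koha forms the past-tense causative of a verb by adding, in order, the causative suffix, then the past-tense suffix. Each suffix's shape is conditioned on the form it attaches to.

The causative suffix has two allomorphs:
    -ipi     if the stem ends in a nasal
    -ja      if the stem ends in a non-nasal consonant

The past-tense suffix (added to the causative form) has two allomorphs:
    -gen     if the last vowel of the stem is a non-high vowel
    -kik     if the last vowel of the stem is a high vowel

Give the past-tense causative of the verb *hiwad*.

hiwadjagen

*hiwad*: final consonant = /d/, non-nasal → -ja → *hiwadja*.
The causative form *hiwadja*: last vowel = /a/, a non-high vowel → -gen → *hiwadjagen*.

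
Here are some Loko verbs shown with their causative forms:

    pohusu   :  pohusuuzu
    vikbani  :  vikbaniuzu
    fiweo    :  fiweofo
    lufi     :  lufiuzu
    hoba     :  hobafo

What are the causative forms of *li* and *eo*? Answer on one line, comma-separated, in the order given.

liuzu, eofo

The alternation tracks the last vowel of the stem — -uzu when the last vowel of the stem is a high vowel (*pohusu*, *vikbani*, *lufi*); -fo when the last vowel of the stem is a non-high vowel (*fiweo*, *hoba*).
The last vowel of *li* is /i/, which is a high vowel, so the suffix is -uzu, giving *liuzu*.
The last vowel of *eo* is /o/, which is a non-high vowel, so the suffix is -fo, giving *eofo*.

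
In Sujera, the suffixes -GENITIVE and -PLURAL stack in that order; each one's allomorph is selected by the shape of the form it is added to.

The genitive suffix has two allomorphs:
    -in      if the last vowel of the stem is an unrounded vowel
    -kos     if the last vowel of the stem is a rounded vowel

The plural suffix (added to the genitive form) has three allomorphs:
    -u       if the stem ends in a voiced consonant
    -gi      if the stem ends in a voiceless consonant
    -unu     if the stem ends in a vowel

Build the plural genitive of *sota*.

The last vowel of *sota* is /a/, which is an unrounded vowel, so the genitive suffix is -in, giving *sotain*.
The final sound of the genitive form *sotain* is /n/, which is a voiced consonant, so the plural suffix is -u, giving *sotainu*.

sotainu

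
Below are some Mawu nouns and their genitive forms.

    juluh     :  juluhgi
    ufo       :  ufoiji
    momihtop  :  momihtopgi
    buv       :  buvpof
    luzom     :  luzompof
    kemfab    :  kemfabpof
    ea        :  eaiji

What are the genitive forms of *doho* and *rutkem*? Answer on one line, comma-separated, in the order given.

dohoiji, rutkempof

Looking at the final sound of each stem: -gi when the stem ends in a voiceless consonant (*juluh*, *momihtop*); -pof when the stem ends in a voiced consonant (*buv*, *luzom*, *kemfab*); -iji when the stem ends in a vowel (*ufo*, *ea*).
*doho* — final sound /o/ (a vowel) → -iji → *dohoiji*.
*rutkem*: final sound = /m/, a voiced consonant → -pof → *rutkempof*.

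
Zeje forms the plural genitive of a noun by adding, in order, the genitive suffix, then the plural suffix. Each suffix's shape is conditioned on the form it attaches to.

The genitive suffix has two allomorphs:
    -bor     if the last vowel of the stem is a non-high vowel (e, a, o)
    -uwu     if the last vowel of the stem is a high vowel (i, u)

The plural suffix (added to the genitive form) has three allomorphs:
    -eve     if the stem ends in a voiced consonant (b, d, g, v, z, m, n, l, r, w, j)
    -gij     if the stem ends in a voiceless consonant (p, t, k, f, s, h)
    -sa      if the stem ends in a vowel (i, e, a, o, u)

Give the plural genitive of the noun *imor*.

imorboreve

*imor*: last vowel = /o/, a non-high vowel → -bor → *imorbor*.
Since the final sound of the genitive form *imorbor* is /r/ (a voiced consonant), it takes -eve, giving *imorboreve*.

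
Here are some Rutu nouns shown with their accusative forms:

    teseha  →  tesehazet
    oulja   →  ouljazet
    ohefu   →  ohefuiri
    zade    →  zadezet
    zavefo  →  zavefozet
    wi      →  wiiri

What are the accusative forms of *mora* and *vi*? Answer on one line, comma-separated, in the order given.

Looking at the last vowel of each stem: -iri when the last vowel of the stem is a high vowel (*ohefu*, *wi*); -zet when the last vowel of the stem is a non-high vowel (*teseha*, *oulja*, *zade*, *zavefo*).
*mora*: last vowel = /a/, a non-high vowel → -zet → *morazet*.
*vi* — last vowel /i/ (a high vowel) → -iri → *viiri*.

morazet, viiri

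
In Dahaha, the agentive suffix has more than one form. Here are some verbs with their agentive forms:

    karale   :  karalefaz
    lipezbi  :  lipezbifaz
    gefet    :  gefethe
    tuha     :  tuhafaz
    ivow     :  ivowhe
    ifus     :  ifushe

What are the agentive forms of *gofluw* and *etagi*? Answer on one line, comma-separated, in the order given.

The pattern is consonant vs. vowel: -he when the stem ends in a consonant (*gefet*, *ivow*, *ifus*); -faz when the stem ends in a vowel (*karale*, *lipezbi*, *tuha*).
*gofluw*: final sound = /w/, a consonant → -he → *gofluwhe*.
*etagi*: final sound = /i/, a vowel → -faz → *etagifaz*.

gofluwhe, etagifaz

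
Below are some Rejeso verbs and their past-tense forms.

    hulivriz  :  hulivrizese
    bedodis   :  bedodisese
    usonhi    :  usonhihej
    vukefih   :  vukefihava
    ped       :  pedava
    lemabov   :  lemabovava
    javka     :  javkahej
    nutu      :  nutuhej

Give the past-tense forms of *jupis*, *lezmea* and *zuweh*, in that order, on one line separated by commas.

The suffix is conditioned by the final sound: -ese when the stem ends in a sibilant (*hulivriz*, *bedodis*); -ava when the stem ends in a non-sibilant consonant (*vukefih*, *ped*, *lemabov*); -hej when the stem ends in a vowel (*usonhi*, *javka*, *nutu*).
Since the final sound of *jupis* is /s/ (a sibilant), it takes -ese, giving *jupisese*.
Since the final sound of *lezmea* is /a/ (a vowel), it takes -hej, giving *lezmeahej*.
*zuweh*: final sound = /h/, a non-sibilant consonant → -ava → *zuwehava*.

jupisese, lezmeahej, zuwehava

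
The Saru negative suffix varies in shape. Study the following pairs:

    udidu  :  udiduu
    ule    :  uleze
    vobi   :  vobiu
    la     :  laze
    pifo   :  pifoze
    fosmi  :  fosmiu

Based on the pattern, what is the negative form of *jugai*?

jugaiu

The alternation tracks the last vowel of the stem — -u when the last vowel of the stem is a high vowel (*udidu*, *vobi*, *fosmi*); -ze when the last vowel of the stem is a non-high vowel (*ule*, *la*, *pifo*).
Since the last vowel of *jugai* is /i/ (a high vowel), it takes -u, giving *jugaiu*.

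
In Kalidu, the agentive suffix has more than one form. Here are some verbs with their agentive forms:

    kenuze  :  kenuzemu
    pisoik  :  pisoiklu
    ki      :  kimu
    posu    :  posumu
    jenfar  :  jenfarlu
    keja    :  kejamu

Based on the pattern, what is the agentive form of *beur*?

The suffix is conditioned by the final sound: -lu when the stem ends in a consonant (*pisoik*, *jenfar*); -mu when the stem ends in a vowel (*kenuze*, *ki*, *posu*, *keja*).
The final sound of *beur* is /r/, which is a consonant, so the suffix is -lu, giving *beurlu*.

beurlu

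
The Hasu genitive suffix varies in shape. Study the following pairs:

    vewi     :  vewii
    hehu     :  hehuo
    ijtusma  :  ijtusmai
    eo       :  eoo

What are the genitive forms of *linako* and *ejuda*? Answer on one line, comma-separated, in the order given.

linakoo, ejudai

The pattern is rounding harmony: -o when the last vowel of the stem is a rounded vowel (*hehu*, *eo*); -i when the last vowel of the stem is an unrounded vowel (*vewi*, *ijtusma*).
*linako* — last vowel /o/ (a rounded vowel) → -o → *linakoo*.
The last vowel of *ejuda* is /a/, which is an unrounded vowel, so the suffix is -i, giving *ejudai*.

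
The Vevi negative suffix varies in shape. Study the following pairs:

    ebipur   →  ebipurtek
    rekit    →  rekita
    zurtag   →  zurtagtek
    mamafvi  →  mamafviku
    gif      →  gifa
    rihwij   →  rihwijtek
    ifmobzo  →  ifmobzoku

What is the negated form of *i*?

iku

Looking at the final sound of each stem: -a when the stem ends in a voiceless consonant (*rekit*, *gif*); -tek when the stem ends in a voiced consonant (*ebipur*, *zurtag*, *rihwij*); -ku when the stem ends in a vowel (*mamafvi*, *ifmobzo*).
*i*: final sound = /i/, a vowel → -ku → *iku*.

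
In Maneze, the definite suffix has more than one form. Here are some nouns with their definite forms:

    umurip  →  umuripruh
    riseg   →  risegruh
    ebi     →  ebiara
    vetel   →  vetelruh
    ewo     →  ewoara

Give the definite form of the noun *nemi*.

nemiara

The pattern is consonant vs. vowel: -ruh when the stem ends in a consonant (*umurip*, *riseg*, *vetel*); -ara when the stem ends in a vowel (*ebi*, *ewo*).
*nemi* — final sound /i/ (a vowel) → -ara → *nemiara*.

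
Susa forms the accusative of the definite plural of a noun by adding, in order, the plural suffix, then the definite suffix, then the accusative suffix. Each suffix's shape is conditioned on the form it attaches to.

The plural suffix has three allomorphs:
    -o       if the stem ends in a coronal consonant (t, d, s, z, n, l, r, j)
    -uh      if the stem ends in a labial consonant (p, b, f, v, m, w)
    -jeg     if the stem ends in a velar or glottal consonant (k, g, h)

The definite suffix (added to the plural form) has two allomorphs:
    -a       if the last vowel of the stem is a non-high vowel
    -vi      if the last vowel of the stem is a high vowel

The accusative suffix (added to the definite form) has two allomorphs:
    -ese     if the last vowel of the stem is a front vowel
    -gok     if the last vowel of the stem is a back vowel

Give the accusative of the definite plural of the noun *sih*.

*sih*: final consonant = /h/, velar/glottal → -jeg → *sihjeg*.
The last vowel of the plural form *sihjeg* is /e/, which is a non-high vowel, so the definite suffix is -a, giving *sihjega*.
The definite form *sihjega* — last vowel /a/ (a back vowel) → -gok → *sihjegagok*.

sihjegagok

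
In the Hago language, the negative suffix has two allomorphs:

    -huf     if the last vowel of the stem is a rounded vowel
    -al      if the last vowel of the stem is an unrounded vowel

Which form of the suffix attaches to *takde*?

*takde*: last vowel = /e/, an unrounded vowel → -al.

-al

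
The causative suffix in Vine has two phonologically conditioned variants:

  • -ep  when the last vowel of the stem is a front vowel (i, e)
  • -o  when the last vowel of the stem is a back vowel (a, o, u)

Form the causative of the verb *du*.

duo

*du* — last vowel /u/ (a back vowel) → -o → *duo*.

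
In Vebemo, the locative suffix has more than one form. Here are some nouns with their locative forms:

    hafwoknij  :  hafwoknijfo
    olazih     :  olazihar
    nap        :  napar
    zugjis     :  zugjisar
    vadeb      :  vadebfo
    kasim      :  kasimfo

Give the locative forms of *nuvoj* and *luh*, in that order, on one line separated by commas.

The suffix is conditioned by the final consonant: -ar when the stem ends in a voiceless consonant (*olazih*, *nap*, *zugjis*); -fo when the stem ends in a voiced consonant (*hafwoknij*, *vadeb*, *kasim*).
The final consonant of *nuvoj* is /j/, which is voiced, so the suffix is -fo, giving *nuvojfo*.
*luh* — final consonant /h/ (voiceless) → -ar → *luhar*.

nuvojfo, luhar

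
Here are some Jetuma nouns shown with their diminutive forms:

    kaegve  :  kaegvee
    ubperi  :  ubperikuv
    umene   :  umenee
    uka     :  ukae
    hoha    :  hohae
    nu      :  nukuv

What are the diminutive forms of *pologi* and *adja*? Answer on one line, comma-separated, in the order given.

pologikuv, adjae

Looking at the last vowel of each stem: -kuv when the last vowel of the stem is a high vowel (*ubperi*, *nu*); -e when the last vowel of the stem is a non-high vowel (*kaegve*, *umene*, *uka*, *hoha*).
*pologi*: last vowel = /i/, a high vowel → -kuv → *pologikuv*.
The last vowel of *adja* is /a/, which is a non-high vowel, so the suffix is -e, giving *adjae*.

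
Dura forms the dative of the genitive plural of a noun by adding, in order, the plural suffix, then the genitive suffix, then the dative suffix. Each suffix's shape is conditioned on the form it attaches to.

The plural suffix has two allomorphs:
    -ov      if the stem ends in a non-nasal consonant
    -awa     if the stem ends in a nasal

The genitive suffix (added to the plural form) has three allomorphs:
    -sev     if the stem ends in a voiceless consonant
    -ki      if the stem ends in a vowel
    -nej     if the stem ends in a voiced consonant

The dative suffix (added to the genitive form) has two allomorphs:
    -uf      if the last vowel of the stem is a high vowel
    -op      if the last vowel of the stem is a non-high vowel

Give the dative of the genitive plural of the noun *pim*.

The final consonant of *pim* is /m/, which is a nasal, so the plural suffix is -awa, giving *pimawa*.
Since the final sound of the plural form *pimawa* is /a/ (a vowel), it takes -ki, giving *pimawaki*.
Since the last vowel of the genitive form *pimawaki* is /i/ (a high vowel), it takes -uf, giving *pimawakiuf*.

pimawakiuf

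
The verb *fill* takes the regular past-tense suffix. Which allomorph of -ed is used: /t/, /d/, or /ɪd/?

The stem *fill* ends in a voiced sound other than /d/.
The -ed suffix is realized as /ɪd/ after /t, d/; as /t/ after other voiceless consonants; and as /d/ after other voiced sounds.
So -ed on *fill* is pronounced /d/.

/d/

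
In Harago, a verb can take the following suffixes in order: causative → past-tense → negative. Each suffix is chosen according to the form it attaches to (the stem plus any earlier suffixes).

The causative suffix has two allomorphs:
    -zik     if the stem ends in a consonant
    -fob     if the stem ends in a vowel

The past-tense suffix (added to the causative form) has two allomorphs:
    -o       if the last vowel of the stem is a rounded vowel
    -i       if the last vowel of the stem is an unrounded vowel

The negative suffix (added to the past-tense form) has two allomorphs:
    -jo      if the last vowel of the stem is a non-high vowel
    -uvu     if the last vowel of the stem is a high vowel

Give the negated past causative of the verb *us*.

uszikiuvu

The final sound of *us* is /s/, which is a consonant, so the causative suffix is -zik, giving *uszik*.
The causative form *uszik*: last vowel = /i/, an unrounded vowel → -i → *usziki*.
Since the last vowel of the past-tense form *usziki* is /i/ (a high vowel), it takes -uvu, giving *uszikiuvu*.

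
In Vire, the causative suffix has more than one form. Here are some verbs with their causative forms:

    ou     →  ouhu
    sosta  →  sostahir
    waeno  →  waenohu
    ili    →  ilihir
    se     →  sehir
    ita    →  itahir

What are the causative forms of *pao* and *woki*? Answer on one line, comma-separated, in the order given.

paohu, wokihir

The pattern is rounding harmony: -hu when the last vowel of the stem is a rounded vowel (*ou*, *waeno*); -hir when the last vowel of the stem is an unrounded vowel (*sosta*, *ili*, *se*, *ita*).
The last vowel of *pao* is /o/, which is a rounded vowel, so the suffix is -hu, giving *paohu*.
*woki* — last vowel /i/ (an unrounded vowel) → -hir → *wokihir*.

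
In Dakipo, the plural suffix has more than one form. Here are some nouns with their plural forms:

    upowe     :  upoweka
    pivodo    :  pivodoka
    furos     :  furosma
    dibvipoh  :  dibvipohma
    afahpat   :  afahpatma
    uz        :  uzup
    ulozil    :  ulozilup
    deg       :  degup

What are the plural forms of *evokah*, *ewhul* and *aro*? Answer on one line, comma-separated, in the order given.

evokahma, ewhulup, aroka

The pattern is voicing of the final sound: -ma when the stem ends in a voiceless consonant (*furos*, *dibvipoh*, *afahpat*); -up when the stem ends in a voiced consonant (*uz*, *ulozil*, *deg*); -ka when the stem ends in a vowel (*upowe*, *pivodo*).
The final sound of *evokah* is /h/, which is a voiceless consonant, so the suffix is -ma, giving *evokahma*.
Since the final sound of *ewhul* is /l/ (a voiced consonant), it takes -up, giving *ewhulup*.
The final sound of *aro* is /o/, which is a vowel, so the suffix is -ka, giving *aroka*.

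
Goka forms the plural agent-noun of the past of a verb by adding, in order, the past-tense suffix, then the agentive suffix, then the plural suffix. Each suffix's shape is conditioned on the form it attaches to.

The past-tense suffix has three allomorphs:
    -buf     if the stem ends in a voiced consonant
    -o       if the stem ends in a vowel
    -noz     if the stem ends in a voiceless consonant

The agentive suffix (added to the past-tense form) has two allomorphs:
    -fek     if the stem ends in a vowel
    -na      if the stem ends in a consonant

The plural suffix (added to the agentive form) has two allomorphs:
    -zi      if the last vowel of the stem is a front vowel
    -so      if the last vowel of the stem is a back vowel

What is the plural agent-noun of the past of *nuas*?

nuasnoznaso

Since the final sound of *nuas* is /s/ (a voiceless consonant), it takes -noz, giving *nuasnoz*.
Since the final sound of the past-tense form *nuasnoz* is /z/ (a consonant), it takes -na, giving *nuasnozna*.
The agentive form *nuasnozna*: last vowel = /a/, a back vowel → -so → *nuasnoznaso*.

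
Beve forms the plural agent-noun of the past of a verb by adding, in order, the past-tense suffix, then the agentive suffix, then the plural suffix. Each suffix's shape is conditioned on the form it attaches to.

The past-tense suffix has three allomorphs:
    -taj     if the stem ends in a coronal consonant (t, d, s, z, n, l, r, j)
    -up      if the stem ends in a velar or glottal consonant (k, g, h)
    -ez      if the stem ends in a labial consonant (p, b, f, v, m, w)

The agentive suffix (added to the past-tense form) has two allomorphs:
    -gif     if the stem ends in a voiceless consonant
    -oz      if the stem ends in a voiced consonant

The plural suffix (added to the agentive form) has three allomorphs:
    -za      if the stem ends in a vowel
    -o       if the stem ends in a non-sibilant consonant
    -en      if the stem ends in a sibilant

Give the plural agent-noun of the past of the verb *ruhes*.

ruhestajozen

*ruhes* — final consonant /s/ (coronal) → -taj → *ruhestaj*.
The past-tense form *ruhestaj*: final consonant = /j/, voiced → -oz → *ruhestajoz*.
The agentive form *ruhestajoz* — final sound /z/ (a sibilant) → -en → *ruhestajozen*.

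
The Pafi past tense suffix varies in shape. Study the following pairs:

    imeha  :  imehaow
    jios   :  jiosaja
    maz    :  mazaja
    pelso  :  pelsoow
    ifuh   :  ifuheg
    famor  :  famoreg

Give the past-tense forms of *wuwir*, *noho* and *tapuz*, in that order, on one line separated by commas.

wuwireg, nohoow, tapuzaja

Looking at the final sound of each stem: -aja when the stem ends in a sibilant (*jios*, *maz*); -eg when the stem ends in a non-sibilant consonant (*ifuh*, *famor*); -ow when the stem ends in a vowel (*imeha*, *pelso*).
*wuwir* — final sound /r/ (a non-sibilant consonant) → -eg → *wuwireg*.
Since the final sound of *noho* is /o/ (a vowel), it takes -ow, giving *nohoow*.
The final sound of *tapuz* is /z/, which is a sibilant, so the suffix is -aja, giving *tapuzaja*.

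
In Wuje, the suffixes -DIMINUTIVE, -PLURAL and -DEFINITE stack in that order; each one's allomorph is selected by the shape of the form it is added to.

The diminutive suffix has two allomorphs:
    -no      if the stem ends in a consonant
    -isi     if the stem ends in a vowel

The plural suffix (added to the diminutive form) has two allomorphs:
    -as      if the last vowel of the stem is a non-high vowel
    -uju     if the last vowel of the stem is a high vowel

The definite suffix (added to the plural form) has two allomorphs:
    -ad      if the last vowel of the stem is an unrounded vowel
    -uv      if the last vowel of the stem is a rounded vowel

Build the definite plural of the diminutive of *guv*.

The final sound of *guv* is /v/, which is a consonant, so the diminutive suffix is -no, giving *guvno*.
Since the last vowel of the diminutive form *guvno* is /o/ (a non-high vowel), it takes -as, giving *guvnoas*.
The plural form *guvnoas*: last vowel = /a/, an unrounded vowel → -ad → *guvnoasad*.

guvnoasad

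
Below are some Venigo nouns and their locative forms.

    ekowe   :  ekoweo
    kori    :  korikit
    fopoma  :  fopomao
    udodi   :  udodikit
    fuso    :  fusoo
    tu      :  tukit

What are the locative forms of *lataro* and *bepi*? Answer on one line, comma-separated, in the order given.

Looking at the last vowel of each stem: -kit when the last vowel of the stem is a high vowel (*kori*, *udodi*, *tu*); -o when the last vowel of the stem is a non-high vowel (*ekowe*, *fopoma*, *fuso*).
*lataro*: last vowel = /o/, a non-high vowel → -o → *lataroo*.
The last vowel of *bepi* is /i/, which is a high vowel, so the suffix is -kit, giving *bepikit*.

lataroo, bepikit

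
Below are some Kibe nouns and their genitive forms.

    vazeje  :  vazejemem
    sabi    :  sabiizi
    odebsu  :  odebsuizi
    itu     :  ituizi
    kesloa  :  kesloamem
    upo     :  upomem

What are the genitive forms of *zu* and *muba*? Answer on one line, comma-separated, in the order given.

zuizi, mubamem

The suffix is conditioned by the last vowel: -izi when the last vowel of the stem is a high vowel (*sabi*, *odebsu*, *itu*); -mem when the last vowel of the stem is a non-high vowel (*vazeje*, *kesloa*, *upo*).
The last vowel of *zu* is /u/, which is a high vowel, so the suffix is -izi, giving *zuizi*.
The last vowel of *muba* is /a/, which is a non-high vowel, so the suffix is -mem, giving *mubamem*.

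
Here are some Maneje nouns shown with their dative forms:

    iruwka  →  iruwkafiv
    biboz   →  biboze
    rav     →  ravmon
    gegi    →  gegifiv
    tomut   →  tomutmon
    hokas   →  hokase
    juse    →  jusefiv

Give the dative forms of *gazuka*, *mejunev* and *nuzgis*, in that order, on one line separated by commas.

The suffix is conditioned by the final sound: -e when the stem ends in a sibilant (*biboz*, *hokas*); -mon when the stem ends in a non-sibilant consonant (*rav*, *tomut*); -fiv when the stem ends in a vowel (*iruwka*, *gegi*, *juse*).
The final sound of *gazuka* is /a/, which is a vowel, so the suffix is -fiv, giving *gazukafiv*.
Since the final sound of *mejunev* is /v/ (a non-sibilant consonant), it takes -mon, giving *mejunevmon*.
Since the final sound of *nuzgis* is /s/ (a sibilant), it takes -e, giving *nuzgise*.

gazukafiv, mejunevmon, nuzgise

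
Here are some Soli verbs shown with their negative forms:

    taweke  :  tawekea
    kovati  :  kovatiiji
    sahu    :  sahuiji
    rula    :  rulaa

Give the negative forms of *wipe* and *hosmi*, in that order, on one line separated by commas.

wipea, hosmiiji

The suffix is conditioned by the last vowel: -iji when the last vowel of the stem is a high vowel (*kovati*, *sahu*); -a when the last vowel of the stem is a non-high vowel (*taweke*, *rula*).
*wipe* — last vowel /e/ (a non-high vowel) → -a → *wipea*.
Since the last vowel of *hosmi* is /i/ (a high vowel), it takes -iji, giving *hosmiiji*.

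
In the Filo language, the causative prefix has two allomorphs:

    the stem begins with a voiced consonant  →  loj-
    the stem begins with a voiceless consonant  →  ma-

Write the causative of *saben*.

masaben

*saben*: first consonant = /s/, voiceless → ma- → *masaben*.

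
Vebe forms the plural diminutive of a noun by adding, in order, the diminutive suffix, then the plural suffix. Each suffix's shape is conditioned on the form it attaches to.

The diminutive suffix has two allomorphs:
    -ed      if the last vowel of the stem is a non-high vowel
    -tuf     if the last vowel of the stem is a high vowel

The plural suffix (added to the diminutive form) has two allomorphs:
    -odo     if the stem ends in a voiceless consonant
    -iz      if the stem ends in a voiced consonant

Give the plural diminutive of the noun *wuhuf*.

wuhuftufodo

*wuhuf*: last vowel = /u/, a high vowel → -tuf → *wuhuftuf*.
Since the final consonant of the diminutive form *wuhuftuf* is /f/ (voiceless), it takes -odo, giving *wuhuftufodo*.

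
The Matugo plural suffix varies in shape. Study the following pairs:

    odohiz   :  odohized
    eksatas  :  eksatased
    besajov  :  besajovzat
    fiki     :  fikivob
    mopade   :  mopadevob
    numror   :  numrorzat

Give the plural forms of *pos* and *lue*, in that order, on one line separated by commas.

Looking at the final sound of each stem: -ed when the stem ends in a sibilant (*odohiz*, *eksatas*); -zat when the stem ends in a non-sibilant consonant (*besajov*, *numror*); -vob when the stem ends in a vowel (*fiki*, *mopade*).
*pos* — final sound /s/ (a sibilant) → -ed → *posed*.
The final sound of *lue* is /e/, which is a vowel, so the suffix is -vob, giving *luevob*.

posed, luevob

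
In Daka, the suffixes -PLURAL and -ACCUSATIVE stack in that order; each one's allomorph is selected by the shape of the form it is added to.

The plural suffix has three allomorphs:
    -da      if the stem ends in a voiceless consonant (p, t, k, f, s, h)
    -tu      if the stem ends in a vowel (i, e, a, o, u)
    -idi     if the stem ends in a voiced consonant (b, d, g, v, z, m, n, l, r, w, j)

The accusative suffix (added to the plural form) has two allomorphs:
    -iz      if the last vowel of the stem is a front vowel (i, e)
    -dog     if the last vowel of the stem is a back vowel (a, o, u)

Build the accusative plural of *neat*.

neatdadog

The final sound of *neat* is /t/, which is a voiceless consonant, so the plural suffix is -da, giving *neatda*.
The last vowel of the plural form *neatda* is /a/, which is a back vowel, so the accusative suffix is -dog, giving *neatdadog*.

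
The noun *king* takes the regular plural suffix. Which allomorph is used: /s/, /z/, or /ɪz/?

/z/

The stem *king* ends in a voiced non-sibilant sound.
The plural suffix surfaces as /ɪz/ after sibilants, /s/ after other voiceless consonants, and /z/ after other voiced sounds.
So the plural -s on *king* is pronounced /z/.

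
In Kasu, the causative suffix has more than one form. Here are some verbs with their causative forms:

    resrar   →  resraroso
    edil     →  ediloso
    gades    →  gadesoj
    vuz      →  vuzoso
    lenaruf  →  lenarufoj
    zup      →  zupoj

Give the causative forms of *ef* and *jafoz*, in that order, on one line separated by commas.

The alternation tracks the final consonant of the stem — -oj when the stem ends in a voiceless consonant (*gades*, *lenaruf*, *zup*); -oso when the stem ends in a voiced consonant (*resrar*, *edil*, *vuz*).
*ef* — final consonant /f/ (voiceless) → -oj → *efoj*.
*jafoz* — final consonant /z/ (voiced) → -oso → *jafozoso*.

efoj, jafozoso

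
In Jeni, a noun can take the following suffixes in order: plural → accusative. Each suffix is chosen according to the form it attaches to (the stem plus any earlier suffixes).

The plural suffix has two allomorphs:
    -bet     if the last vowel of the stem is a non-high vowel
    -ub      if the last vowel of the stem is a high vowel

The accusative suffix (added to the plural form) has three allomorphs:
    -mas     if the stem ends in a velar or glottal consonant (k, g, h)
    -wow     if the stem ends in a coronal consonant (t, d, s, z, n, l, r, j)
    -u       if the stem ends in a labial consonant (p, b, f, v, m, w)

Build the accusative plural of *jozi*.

The last vowel of *jozi* is /i/, which is a high vowel, so the plural suffix is -ub, giving *joziub*.
The final consonant of the plural form *joziub* is /b/, which is labial, so the accusative suffix is -u, giving *joziubu*.

joziubu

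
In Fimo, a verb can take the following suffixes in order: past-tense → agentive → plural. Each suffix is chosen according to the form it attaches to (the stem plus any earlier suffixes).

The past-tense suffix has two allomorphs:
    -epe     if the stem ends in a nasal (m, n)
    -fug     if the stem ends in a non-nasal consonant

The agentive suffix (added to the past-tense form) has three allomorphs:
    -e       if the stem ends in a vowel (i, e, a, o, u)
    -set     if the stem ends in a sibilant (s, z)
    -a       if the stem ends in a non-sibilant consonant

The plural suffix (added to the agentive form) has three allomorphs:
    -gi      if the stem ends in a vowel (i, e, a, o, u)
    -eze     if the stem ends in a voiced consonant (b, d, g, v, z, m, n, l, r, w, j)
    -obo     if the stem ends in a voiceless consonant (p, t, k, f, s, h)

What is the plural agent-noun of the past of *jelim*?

jelimepeegi

The final consonant of *jelim* is /m/, which is a nasal, so the past-tense suffix is -epe, giving *jelimepe*.
The final sound of the past-tense form *jelimepe* is /e/, which is a vowel, so the agentive suffix is -e, giving *jelimepee*.
Since the final sound of the agentive form *jelimepee* is /e/ (a vowel), it takes -gi, giving *jelimepeegi*.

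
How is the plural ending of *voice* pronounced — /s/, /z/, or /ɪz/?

/ɪz/

The stem *voice* ends in a sibilant (/s, z, ʃ, ʒ, tʃ, dʒ/).
The plural suffix surfaces as /ɪz/ after sibilants, /s/ after other voiceless consonants, and /z/ after other voiced sounds.
So the plural -s on *voice* is pronounced /ɪz/.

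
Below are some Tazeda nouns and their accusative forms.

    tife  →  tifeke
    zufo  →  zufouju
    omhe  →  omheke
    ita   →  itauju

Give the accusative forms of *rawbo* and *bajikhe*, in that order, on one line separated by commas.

The pattern is front/back vowel harmony: -ke when the last vowel of the stem is a front vowel (*tife*, *omhe*); -uju when the last vowel of the stem is a back vowel (*zufo*, *ita*).
*rawbo* — last vowel /o/ (a back vowel) → -uju → *rawbouju*.
Since the last vowel of *bajikhe* is /e/ (a front vowel), it takes -ke, giving *bajikheke*.

rawbouju, bajikheke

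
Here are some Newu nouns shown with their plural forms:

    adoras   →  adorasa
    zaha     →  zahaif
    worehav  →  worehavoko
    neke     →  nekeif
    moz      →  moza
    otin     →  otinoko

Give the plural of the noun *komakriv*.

komakrivoko

Looking at the final sound of each stem: -a when the stem ends in a sibilant (*adoras*, *moz*); -oko when the stem ends in a non-sibilant consonant (*worehav*, *otin*); -if when the stem ends in a vowel (*zaha*, *neke*).
*komakriv*: final sound = /v/, a non-sibilant consonant → -oko → *komakrivoko*.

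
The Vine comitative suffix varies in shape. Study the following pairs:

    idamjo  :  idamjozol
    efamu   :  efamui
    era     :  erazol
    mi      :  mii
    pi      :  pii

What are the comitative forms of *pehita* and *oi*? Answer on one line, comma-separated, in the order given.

pehitazol, oii

Looking at the last vowel of each stem: -i when the last vowel of the stem is a high vowel (*efamu*, *mi*, *pi*); -zol when the last vowel of the stem is a non-high vowel (*idamjo*, *era*).
Since the last vowel of *pehita* is /a/ (a non-high vowel), it takes -zol, giving *pehitazol*.
*oi* — last vowel /i/ (a high vowel) → -i → *oii*.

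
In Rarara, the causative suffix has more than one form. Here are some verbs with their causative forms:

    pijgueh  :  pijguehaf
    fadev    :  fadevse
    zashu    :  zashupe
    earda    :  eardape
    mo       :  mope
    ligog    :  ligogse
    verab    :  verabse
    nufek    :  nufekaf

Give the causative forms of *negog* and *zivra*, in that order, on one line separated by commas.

The alternation tracks the final sound of the stem — -af when the stem ends in a voiceless consonant (*pijgueh*, *nufek*); -se when the stem ends in a voiced consonant (*fadev*, *ligog*, *verab*); -pe when the stem ends in a vowel (*zashu*, *earda*, *mo*).
The final sound of *negog* is /g/, which is a voiced consonant, so the suffix is -se, giving *negogse*.
*zivra*: final sound = /a/, a vowel → -pe → *zivrape*.

negogse, zivrape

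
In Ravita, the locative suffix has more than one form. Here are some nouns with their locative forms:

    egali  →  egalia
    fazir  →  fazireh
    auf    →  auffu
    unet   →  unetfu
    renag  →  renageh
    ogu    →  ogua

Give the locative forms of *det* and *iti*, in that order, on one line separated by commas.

detfu, itia

Looking at the final sound of each stem: -fu when the stem ends in a voiceless consonant (*auf*, *unet*); -eh when the stem ends in a voiced consonant (*fazir*, *renag*); -a when the stem ends in a vowel (*egali*, *ogu*).
The final sound of *det* is /t/, which is a voiceless consonant, so the suffix is -fu, giving *detfu*.
*iti* — final sound /i/ (a vowel) → -a → *itia*.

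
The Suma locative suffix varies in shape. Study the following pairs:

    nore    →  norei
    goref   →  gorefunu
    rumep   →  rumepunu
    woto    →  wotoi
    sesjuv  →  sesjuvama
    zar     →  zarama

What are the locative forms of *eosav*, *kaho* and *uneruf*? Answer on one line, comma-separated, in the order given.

eosavama, kahoi, unerufunu

The suffix is conditioned by the final sound: -unu when the stem ends in a voiceless consonant (*goref*, *rumep*); -ama when the stem ends in a voiced consonant (*sesjuv*, *zar*); -i when the stem ends in a vowel (*nore*, *woto*).
Since the final sound of *eosav* is /v/ (a voiced consonant), it takes -ama, giving *eosavama*.
*kaho* — final sound /o/ (a vowel) → -i → *kahoi*.
*uneruf* — final sound /f/ (a voiceless consonant) → -unu → *unerufunu*.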